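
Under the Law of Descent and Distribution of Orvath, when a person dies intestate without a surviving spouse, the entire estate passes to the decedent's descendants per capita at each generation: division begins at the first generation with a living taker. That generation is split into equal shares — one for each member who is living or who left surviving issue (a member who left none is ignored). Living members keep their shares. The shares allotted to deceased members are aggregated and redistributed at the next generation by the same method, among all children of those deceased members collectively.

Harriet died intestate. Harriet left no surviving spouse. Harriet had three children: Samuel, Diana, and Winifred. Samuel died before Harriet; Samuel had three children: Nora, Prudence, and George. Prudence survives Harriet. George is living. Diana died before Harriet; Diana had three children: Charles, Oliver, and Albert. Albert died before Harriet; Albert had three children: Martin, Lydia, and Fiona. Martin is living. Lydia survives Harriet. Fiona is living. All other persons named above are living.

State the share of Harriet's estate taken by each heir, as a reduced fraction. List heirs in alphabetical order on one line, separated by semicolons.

Charles 1/9; Fiona 1/27; George 1/9; Lydia 1/27; Martin 1/27; Nora 1/9; Oliver 1/9; Prudence 1/9; Winifred 1/3

There is no surviving spouse, so the entire estate passes to Harriet's descendants per capita at each generation.
At generation 1 (Samuel, Diana, Winifred) there are 3 shares of (1)/3 = 1/3 each.
Living: Winifred — each takes 1/3.
Deceased: Samuel and Diana. Their combined 2/3 is pooled and carried to generation 2.
At generation 2 (Nora, Prudence, George, Charles, Oliver, Albert) there are 6 shares of (2/3)/6 = 1/9 each.
Living: Nora, Prudence, George, Charles, and Oliver — each takes 1/9.
Deceased: Albert. That 1/9 share is carried to generation 3.
At generation 3 (Martin, Lydia, Fiona) there are 3 shares of (1/9)/3 = 1/27 each.
Living: Martin, Lydia, and Fiona — each takes 1/27.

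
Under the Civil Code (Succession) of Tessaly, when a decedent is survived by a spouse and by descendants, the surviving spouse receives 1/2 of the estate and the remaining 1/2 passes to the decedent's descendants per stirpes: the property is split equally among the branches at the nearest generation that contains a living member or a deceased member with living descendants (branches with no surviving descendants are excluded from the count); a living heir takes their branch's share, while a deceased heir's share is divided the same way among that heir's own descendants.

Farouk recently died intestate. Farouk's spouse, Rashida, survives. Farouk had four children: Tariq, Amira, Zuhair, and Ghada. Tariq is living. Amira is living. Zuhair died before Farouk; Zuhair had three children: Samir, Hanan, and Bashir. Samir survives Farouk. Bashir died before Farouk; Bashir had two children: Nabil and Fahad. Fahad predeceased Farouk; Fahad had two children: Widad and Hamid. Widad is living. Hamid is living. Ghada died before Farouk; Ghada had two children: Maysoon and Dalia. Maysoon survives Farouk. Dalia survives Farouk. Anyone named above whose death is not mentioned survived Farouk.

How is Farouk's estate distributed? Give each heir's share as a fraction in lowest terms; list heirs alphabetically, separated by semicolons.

Amira 1/8; Dalia 1/16; Hamid 1/96; Hanan 1/24; Maysoon 1/16; Nabil 1/48; Rashida 1/2; Samir 1/24; Tariq 1/8; Widad 1/96

Rashida, as surviving spouse, takes 1/2.
The remaining 1/2 passes to Farouk's descendants per stirpes.
The 1/2 is divided into 4 equal shares of 1/8 among Tariq, Amira, Zuhair, Ghada.
Tariq is living and takes 1/8.
Amira is living and takes 1/8.
Zuhair predeceased; the 1/8 allotted to Zuhair's branch passes to Zuhair's issue by representation.
The 1/8 is divided into 3 equal shares of 1/24 among Samir, Hanan, Bashir.
Samir is living and takes 1/24.
Hanan is living and takes 1/24.
Bashir predeceased; the 1/24 allotted to Bashir's branch passes to Bashir's issue by representation.
The 1/24 is divided into 2 equal shares of 1/48 among Nabil, Fahad.
Nabil is living and takes 1/48.
Fahad predeceased; the 1/48 allotted to Fahad's branch passes to Fahad's issue by representation.
The 1/48 is divided into 2 equal shares of 1/96 among Widad, Hamid.
Widad is living and takes 1/96.
Hamid is living and takes 1/96.
Ghada predeceased; the 1/8 allotted to Ghada's branch passes to Ghada's issue by representation.
The 1/8 is divided into 2 equal shares of 1/16 among Maysoon, Dalia.
Maysoon is living and takes 1/16.
Dalia is living and takes 1/16.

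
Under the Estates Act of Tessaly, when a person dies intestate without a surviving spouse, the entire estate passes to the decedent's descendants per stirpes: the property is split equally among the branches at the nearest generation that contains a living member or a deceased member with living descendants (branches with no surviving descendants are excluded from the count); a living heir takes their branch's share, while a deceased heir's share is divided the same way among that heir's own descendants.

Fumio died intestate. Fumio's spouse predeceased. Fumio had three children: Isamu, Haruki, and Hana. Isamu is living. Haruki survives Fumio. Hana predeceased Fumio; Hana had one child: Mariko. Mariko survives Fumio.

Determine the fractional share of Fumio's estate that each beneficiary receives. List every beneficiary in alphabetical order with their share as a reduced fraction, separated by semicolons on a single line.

Haruki 1/3; Isamu 1/3; Mariko 1/3

There is no surviving spouse, so the entire estate passes to Fumio's descendants per stirpes.
The estate is divided into 3 equal shares of 1/3 among Isamu, Haruki, Hana.
Isamu is living and takes 1/3.
Haruki is living and takes 1/3.
Hana predeceased; the 1/3 allotted to Hana's branch passes to Hana's issue by representation.
Mariko is the sole taker at this level and receives the full 1/3.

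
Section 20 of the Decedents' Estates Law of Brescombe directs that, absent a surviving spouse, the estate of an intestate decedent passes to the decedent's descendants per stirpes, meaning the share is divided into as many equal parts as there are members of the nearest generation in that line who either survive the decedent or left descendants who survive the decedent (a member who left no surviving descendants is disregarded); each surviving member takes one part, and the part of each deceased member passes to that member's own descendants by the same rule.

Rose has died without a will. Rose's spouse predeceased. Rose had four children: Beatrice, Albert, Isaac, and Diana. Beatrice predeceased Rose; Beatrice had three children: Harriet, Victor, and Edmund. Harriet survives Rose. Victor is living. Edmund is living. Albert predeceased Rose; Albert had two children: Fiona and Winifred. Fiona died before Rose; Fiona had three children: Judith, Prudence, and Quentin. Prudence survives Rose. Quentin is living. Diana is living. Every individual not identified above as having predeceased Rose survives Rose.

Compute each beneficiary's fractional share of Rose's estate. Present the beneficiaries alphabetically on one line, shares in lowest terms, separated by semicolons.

Diana 1/4; Edmund 1/12; Harriet 1/12; Isaac 1/4; Judith 1/24; Prudence 1/24; Quentin 1/24; Victor 1/12; Winifred 1/8

There is no surviving spouse, so the entire estate passes to Rose's descendants per stirpes.
The estate is divided into 4 equal shares of 1/4 among Beatrice, Albert, Isaac, Diana.
Beatrice predeceased; the 1/4 allotted to Beatrice's branch passes to Beatrice's issue by representation.
The 1/4 is divided into 3 equal shares of 1/12 among Harriet, Victor, Edmund.
Harriet is living and takes 1/12.
Victor is living and takes 1/12.
Edmund is living and takes 1/12.
Albert predeceased; the 1/4 allotted to Albert's branch passes to Albert's issue by representation.
The 1/4 is divided into 2 equal shares of 1/8 among Fiona, Winifred.
Fiona predeceased; the 1/8 allotted to Fiona's branch passes to Fiona's issue by representation.
The 1/8 is divided into 3 equal shares of 1/24 among Judith, Prudence, Quentin.
Judith is living and takes 1/24.
Prudence is living and takes 1/24.
Quentin is living and takes 1/24.
Winifred is living and takes 1/8.
Isaac is living and takes 1/4.
Diana is living and takes 1/4.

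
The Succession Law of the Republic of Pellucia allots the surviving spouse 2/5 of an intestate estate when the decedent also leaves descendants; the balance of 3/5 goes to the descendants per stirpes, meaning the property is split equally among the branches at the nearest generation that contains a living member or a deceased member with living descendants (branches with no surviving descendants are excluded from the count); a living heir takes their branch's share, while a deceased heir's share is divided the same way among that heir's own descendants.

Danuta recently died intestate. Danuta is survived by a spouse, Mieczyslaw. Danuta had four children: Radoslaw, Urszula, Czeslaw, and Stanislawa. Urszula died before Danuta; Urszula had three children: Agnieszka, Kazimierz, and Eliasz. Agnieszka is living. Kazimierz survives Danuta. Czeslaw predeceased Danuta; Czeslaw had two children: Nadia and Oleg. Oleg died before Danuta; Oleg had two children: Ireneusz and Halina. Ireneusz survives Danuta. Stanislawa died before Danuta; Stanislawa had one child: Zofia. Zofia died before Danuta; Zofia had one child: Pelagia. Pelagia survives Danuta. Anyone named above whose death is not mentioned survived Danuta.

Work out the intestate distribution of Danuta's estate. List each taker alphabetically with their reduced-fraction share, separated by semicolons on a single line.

Mieczyslaw, as surviving spouse, takes 2/5.
The remaining 3/5 passes to Danuta's descendants per stirpes.
The 3/5 is divided into 4 equal shares of 3/20 among Radoslaw, Urszula, Czeslaw, Stanislawa.
Radoslaw is living and takes 3/20.
Urszula predeceased; the 3/20 allotted to Urszula's branch passes to Urszula's issue by representation.
The 3/20 is divided into 3 equal shares of 1/20 among Agnieszka, Kazimierz, Eliasz.
Agnieszka is living and takes 1/20.
Kazimierz is living and takes 1/20.
Eliasz is living and takes 1/20.
Czeslaw predeceased; the 3/20 allotted to Czeslaw's branch passes to Czeslaw's issue by representation.
The 3/20 is divided into 2 equal shares of 3/40 among Nadia, Oleg.
Nadia is living and takes 3/40.
Oleg predeceased; the 3/40 allotted to Oleg's branch passes to Oleg's issue by representation.
The 3/40 is divided into 2 equal shares of 3/80 among Ireneusz, Halina.
Ireneusz is living and takes 3/80.
Halina is living and takes 3/80.
Stanislawa predeceased; the 3/20 allotted to Stanislawa's branch passes to Stanislawa's issue by representation.
Zofia's line is the sole branch at this level, so the full 3/20 passes to Zofia's issue by representation.
Pelagia is the sole taker at this level and receives the full 3/20.

Agnieszka 1/20; Eliasz 1/20; Halina 3/80; Ireneusz 3/80; Kazimierz 1/20; Mieczyslaw 2/5; Nadia 3/40; Pelagia 3/20; Radoslaw 3/20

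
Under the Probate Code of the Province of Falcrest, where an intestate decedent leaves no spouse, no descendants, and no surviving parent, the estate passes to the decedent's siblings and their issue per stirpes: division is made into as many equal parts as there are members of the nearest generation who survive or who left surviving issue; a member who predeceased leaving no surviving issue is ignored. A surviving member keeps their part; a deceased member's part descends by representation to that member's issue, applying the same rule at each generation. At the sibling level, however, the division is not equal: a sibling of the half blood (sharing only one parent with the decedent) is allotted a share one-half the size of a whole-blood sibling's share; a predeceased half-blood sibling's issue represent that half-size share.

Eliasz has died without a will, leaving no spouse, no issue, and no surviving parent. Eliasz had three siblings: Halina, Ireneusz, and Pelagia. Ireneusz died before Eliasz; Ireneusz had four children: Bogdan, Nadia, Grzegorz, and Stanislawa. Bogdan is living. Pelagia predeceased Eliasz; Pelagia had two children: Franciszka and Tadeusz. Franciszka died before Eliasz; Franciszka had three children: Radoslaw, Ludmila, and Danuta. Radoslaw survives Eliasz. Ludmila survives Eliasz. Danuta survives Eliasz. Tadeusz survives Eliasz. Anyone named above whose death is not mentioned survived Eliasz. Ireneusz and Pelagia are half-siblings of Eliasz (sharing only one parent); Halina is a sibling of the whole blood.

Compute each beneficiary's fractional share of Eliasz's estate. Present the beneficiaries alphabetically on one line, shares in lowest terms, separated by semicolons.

Bogdan 1/16; Danuta 1/24; Grzegorz 1/16; Halina 1/2; Ludmila 1/24; Nadia 1/16; Radoslaw 1/24; Stanislawa 1/16; Tadeusz 1/8

No spouse, descendants, or parent survives, so the estate passes to Eliasz's siblings per stirpes.
Half-blood siblings count for one-half the weight of whole-blood siblings at the initial division.
Dividing 1 in proportion to weights (total weight 2): Halina (weight 1) → 1/2; Ireneusz (weight 1/2) → 1/4; Pelagia (weight 1/2) → 1/4.
Halina is living and takes 1/2.
Ireneusz predeceased; the 1/4 allotted to Ireneusz's branch passes to Ireneusz's issue by representation.
The 1/4 is divided into 4 equal shares of 1/16 among Bogdan, Nadia, Grzegorz, Stanislawa.
Bogdan is living and takes 1/16.
Nadia is living and takes 1/16.
Grzegorz is living and takes 1/16.
Stanislawa is living and takes 1/16.
Pelagia predeceased; the 1/4 allotted to Pelagia's branch passes to Pelagia's issue by representation.
The 1/4 is divided into 2 equal shares of 1/8 among Franciszka, Tadeusz.
Franciszka predeceased; the 1/8 allotted to Franciszka's branch passes to Franciszka's issue by representation.
The 1/8 is divided into 3 equal shares of 1/24 among Radoslaw, Ludmila, Danuta.
Radoslaw is living and takes 1/24.
Ludmila is living and takes 1/24.
Danuta is living and takes 1/24.
Tadeusz is living and takes 1/8.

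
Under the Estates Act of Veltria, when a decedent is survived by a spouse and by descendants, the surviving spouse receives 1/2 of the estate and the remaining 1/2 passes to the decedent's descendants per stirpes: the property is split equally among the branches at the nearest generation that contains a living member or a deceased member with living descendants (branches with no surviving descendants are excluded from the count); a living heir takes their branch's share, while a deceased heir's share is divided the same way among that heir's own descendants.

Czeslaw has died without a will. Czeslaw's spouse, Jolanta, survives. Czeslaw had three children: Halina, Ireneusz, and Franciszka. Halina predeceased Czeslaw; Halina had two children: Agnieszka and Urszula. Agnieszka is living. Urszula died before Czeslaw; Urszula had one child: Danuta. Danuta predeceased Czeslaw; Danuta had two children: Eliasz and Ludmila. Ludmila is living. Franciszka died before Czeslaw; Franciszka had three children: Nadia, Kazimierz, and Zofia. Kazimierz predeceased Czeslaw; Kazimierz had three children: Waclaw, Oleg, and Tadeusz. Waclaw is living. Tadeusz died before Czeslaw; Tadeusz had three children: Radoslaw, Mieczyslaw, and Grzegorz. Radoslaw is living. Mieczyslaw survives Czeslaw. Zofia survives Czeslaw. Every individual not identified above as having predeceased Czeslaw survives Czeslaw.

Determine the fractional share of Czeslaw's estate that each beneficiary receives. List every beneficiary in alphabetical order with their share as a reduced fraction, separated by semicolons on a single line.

Agnieszka 1/12; Eliasz 1/24; Grzegorz 1/162; Ireneusz 1/6; Jolanta 1/2; Ludmila 1/24; Mieczyslaw 1/162; Nadia 1/18; Oleg 1/54; Radoslaw 1/162; Waclaw 1/54; Zofia 1/18

Jolanta, as surviving spouse, takes 1/2.
The remaining 1/2 passes to Czeslaw's descendants per stirpes.
The 1/2 is divided into 3 equal shares of 1/6 among Halina, Ireneusz, Franciszka.
Halina predeceased; the 1/6 allotted to Halina's branch passes to Halina's issue by representation.
The 1/6 is divided into 2 equal shares of 1/12 among Agnieszka, Urszula.
Agnieszka is living and takes 1/12.
Urszula predeceased; the 1/12 allotted to Urszula's branch passes to Urszula's issue by representation.
Danuta's line is the sole branch at this level, so the full 1/12 passes to Danuta's issue by representation.
The 1/12 is divided into 2 equal shares of 1/24 among Eliasz, Ludmila.
Eliasz is living and takes 1/24.
Ludmila is living and takes 1/24.
Ireneusz is living and takes 1/6.
Franciszka predeceased; the 1/6 allotted to Franciszka's branch passes to Franciszka's issue by representation.
The 1/6 is divided into 3 equal shares of 1/18 among Nadia, Kazimierz, Zofia.
Nadia is living and takes 1/18.
Kazimierz predeceased; the 1/18 allotted to Kazimierz's branch passes to Kazimierz's issue by representation.
The 1/18 is divided into 3 equal shares of 1/54 among Waclaw, Oleg, Tadeusz.
Waclaw is living and takes 1/54.
Oleg is living and takes 1/54.
Tadeusz predeceased; the 1/54 allotted to Tadeusz's branch passes to Tadeusz's issue by representation.
The 1/54 is divided into 3 equal shares of 1/162 among Radoslaw, Mieczyslaw, Grzegorz.
Radoslaw is living and takes 1/162.
Mieczyslaw is living and takes 1/162.
Grzegorz is living and takes 1/162.
Zofia is living and takes 1/18.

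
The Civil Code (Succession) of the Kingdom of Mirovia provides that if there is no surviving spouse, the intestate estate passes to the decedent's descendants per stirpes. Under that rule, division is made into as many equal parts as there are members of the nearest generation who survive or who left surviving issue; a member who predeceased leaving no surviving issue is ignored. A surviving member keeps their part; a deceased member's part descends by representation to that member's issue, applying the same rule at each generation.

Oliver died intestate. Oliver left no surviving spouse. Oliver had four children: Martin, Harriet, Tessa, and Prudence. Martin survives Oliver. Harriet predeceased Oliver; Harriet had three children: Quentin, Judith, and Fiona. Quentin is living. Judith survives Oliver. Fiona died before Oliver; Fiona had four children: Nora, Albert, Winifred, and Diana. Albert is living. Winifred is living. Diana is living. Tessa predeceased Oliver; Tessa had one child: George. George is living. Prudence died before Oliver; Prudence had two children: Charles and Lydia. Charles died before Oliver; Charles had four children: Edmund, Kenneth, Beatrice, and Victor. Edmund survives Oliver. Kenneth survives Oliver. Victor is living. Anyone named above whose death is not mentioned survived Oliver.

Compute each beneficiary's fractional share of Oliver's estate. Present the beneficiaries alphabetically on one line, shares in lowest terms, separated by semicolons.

There is no surviving spouse, so the entire estate passes to Oliver's descendants per stirpes.
The estate is divided into 4 equal shares of 1/4 among Martin, Harriet, Tessa, Prudence.
Martin is living and takes 1/4.
Harriet predeceased; the 1/4 allotted to Harriet's branch passes to Harriet's issue by representation.
The 1/4 is divided into 3 equal shares of 1/12 among Quentin, Judith, Fiona.
Quentin is living and takes 1/12.
Judith is living and takes 1/12.
Fiona predeceased; the 1/12 allotted to Fiona's branch passes to Fiona's issue by representation.
The 1/12 is divided into 4 equal shares of 1/48 among Nora, Albert, Winifred, Diana.
Nora is living and takes 1/48.
Albert is living and takes 1/48.
Winifred is living and takes 1/48.
Diana is living and takes 1/48.
Tessa predeceased; the 1/4 allotted to Tessa's branch passes to Tessa's issue by representation.
George is the sole taker at this level and receives the full 1/4.
Prudence predeceased; the 1/4 allotted to Prudence's branch passes to Prudence's issue by representation.
The 1/4 is divided into 2 equal shares of 1/8 among Charles, Lydia.
Charles predeceased; the 1/8 allotted to Charles's branch passes to Charles's issue by representation.
The 1/8 is divided into 4 equal shares of 1/32 among Edmund, Kenneth, Beatrice, Victor.
Edmund is living and takes 1/32.
Kenneth is living and takes 1/32.
Beatrice is living and takes 1/32.
Victor is living and takes 1/32.
Lydia is living and takes 1/8.

Albert 1/48; Beatrice 1/32; Diana 1/48; Edmund 1/32; George 1/4; Judith 1/12; Kenneth 1/32; Lydia 1/8; Martin 1/4; Nora 1/48; Quentin 1/12; Victor 1/32; Winifred 1/48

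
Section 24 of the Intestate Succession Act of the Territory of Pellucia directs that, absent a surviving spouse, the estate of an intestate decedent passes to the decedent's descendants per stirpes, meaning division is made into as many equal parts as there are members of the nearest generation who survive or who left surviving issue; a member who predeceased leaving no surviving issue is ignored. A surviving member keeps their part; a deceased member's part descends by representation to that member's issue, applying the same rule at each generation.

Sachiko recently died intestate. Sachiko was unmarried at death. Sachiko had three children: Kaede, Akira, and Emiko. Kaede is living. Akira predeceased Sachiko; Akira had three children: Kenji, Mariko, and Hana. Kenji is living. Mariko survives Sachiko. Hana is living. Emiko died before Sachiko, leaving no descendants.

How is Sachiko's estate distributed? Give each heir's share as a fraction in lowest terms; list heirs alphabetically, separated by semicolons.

There is no surviving spouse, so the entire estate passes to Sachiko's descendants per stirpes.
Emiko left no surviving issue, so that branch lapses and is disregarded.
The estate is divided into 2 equal shares of 1/2 among Kaede, Akira.
Kaede is living and takes 1/2.
Akira predeceased; the 1/2 allotted to Akira's branch passes to Akira's issue by representation.
The 1/2 is divided into 3 equal shares of 1/6 among Kenji, Mariko, Hana.
Kenji is living and takes 1/6.
Mariko is living and takes 1/6.
Hana is living and takes 1/6.

Hana 1/6; Kaede 1/2; Kenji 1/6; Mariko 1/6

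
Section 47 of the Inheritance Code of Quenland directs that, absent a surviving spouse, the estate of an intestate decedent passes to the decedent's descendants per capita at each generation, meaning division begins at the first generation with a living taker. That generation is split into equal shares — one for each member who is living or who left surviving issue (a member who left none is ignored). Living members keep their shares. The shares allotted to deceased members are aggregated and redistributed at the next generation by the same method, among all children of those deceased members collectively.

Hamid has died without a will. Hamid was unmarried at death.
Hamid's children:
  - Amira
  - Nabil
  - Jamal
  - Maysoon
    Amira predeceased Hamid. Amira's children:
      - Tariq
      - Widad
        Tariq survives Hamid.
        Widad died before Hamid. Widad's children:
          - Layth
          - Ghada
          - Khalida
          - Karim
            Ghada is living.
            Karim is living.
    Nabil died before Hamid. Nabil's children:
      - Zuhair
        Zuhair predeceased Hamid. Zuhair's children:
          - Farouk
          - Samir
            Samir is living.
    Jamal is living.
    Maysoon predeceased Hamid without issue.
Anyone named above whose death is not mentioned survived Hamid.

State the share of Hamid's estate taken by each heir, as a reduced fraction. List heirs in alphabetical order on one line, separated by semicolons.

Farouk 2/27; Ghada 2/27; Jamal 1/3; Karim 2/27; Khalida 2/27; Layth 2/27; Samir 2/27; Tariq 2/9

There is no surviving spouse, so the entire estate passes to Hamid's descendants per capita at each generation.
At generation 1 (Amira, Nabil, Jamal) there are 3 shares of (1)/3 = 1/3 each.
Living: Jamal — each takes 1/3.
Deceased: Amira and Nabil. Their combined 2/3 is pooled and carried to generation 2.
At generation 2 (Tariq, Widad, Zuhair) there are 3 shares of (2/3)/3 = 2/9 each.
Living: Tariq — each takes 2/9.
Deceased: Widad and Zuhair. Their combined 4/9 is pooled and carried to generation 3.
At generation 3 (Layth, Ghada, Khalida, Karim, Farouk, Samir) there are 6 shares of (4/9)/6 = 2/27 each.
Living: Layth, Ghada, Khalida, Karim, Farouk, and Samir — each takes 2/27.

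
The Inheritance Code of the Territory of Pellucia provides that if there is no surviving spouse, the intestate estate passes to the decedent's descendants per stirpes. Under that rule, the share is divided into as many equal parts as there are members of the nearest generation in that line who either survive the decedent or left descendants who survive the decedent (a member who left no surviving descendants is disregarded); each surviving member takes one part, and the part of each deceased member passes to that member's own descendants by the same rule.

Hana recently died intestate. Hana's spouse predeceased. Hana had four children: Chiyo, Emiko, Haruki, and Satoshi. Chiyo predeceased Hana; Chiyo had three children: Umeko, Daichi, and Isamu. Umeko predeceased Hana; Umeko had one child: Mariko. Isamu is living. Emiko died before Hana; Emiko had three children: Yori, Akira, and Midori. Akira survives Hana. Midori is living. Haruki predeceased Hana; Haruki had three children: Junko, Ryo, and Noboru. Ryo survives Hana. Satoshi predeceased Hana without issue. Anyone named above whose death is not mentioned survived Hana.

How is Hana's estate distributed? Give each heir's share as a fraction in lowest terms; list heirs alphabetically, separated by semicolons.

There is no surviving spouse, so the entire estate passes to Hana's descendants per stirpes.
Satoshi left no surviving issue, so that branch lapses and is disregarded.
The estate is divided into 3 equal shares of 1/3 among Chiyo, Emiko, Haruki.
Chiyo predeceased; the 1/3 allotted to Chiyo's branch passes to Chiyo's issue by representation.
The 1/3 is divided into 3 equal shares of 1/9 among Umeko, Daichi, Isamu.
Umeko predeceased; the 1/9 allotted to Umeko's branch passes to Umeko's issue by representation.
Mariko is the sole taker at this level and receives the full 1/9.
Daichi is living and takes 1/9.
Isamu is living and takes 1/9.
Emiko predeceased; the 1/3 allotted to Emiko's branch passes to Emiko's issue by representation.
The 1/3 is divided into 3 equal shares of 1/9 among Yori, Akira, Midori.
Yori is living and takes 1/9.
Akira is living and takes 1/9.
Midori is living and takes 1/9.
Haruki predeceased; the 1/3 allotted to Haruki's branch passes to Haruki's issue by representation.
The 1/3 is divided into 3 equal shares of 1/9 among Junko, Ryo, Noboru.
Junko is living and takes 1/9.
Ryo is living and takes 1/9.
Noboru is living and takes 1/9.

Akira 1/9; Daichi 1/9; Isamu 1/9; Junko 1/9; Mariko 1/9; Midori 1/9; Noboru 1/9; Ryo 1/9; Yori 1/9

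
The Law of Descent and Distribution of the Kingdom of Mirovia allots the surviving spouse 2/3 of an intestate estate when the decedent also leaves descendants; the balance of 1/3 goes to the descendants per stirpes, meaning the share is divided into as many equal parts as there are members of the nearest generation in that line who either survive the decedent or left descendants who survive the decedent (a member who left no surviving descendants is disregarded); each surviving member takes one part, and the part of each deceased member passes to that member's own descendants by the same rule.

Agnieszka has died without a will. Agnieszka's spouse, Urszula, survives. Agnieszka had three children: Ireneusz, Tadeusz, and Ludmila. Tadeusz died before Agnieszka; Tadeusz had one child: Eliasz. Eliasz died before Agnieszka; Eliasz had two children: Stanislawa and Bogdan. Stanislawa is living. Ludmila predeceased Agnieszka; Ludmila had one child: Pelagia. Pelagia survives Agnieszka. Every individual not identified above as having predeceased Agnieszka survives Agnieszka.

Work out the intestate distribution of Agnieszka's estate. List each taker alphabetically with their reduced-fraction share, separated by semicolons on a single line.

Urszula, as surviving spouse, takes 2/3.
The remaining 1/3 passes to Agnieszka's descendants per stirpes.
The 1/3 is divided into 3 equal shares of 1/9 among Ireneusz, Tadeusz, Ludmila.
Ireneusz is living and takes 1/9.
Tadeusz predeceased; the 1/9 allotted to Tadeusz's branch passes to Tadeusz's issue by representation.
Eliasz's line is the sole branch at this level, so the full 1/9 passes to Eliasz's issue by representation.
The 1/9 is divided into 2 equal shares of 1/18 among Stanislawa, Bogdan.
Stanislawa is living and takes 1/18.
Bogdan is living and takes 1/18.
Ludmila predeceased; the 1/9 allotted to Ludmila's branch passes to Ludmila's issue by representation.
Pelagia is the sole taker at this level and receives the full 1/9.

Bogdan 1/18; Ireneusz 1/9; Pelagia 1/9; Stanislawa 1/18; Urszula 2/3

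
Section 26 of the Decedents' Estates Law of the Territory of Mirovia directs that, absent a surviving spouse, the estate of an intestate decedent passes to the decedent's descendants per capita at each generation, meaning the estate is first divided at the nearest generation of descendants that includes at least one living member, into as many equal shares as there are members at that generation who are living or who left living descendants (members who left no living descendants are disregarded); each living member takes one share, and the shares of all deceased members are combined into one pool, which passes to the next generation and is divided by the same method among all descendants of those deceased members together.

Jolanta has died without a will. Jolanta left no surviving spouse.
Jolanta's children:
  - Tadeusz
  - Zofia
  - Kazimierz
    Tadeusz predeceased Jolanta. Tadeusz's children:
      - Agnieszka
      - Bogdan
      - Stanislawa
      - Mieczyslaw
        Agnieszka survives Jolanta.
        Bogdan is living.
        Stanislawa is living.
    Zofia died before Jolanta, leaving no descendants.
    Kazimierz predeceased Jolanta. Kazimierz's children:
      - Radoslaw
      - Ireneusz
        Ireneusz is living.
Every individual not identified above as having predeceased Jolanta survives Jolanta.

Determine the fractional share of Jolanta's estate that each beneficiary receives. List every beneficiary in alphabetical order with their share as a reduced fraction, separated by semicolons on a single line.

Agnieszka 1/6; Bogdan 1/6; Ireneusz 1/6; Mieczyslaw 1/6; Radoslaw 1/6; Stanislawa 1/6

There is no surviving spouse, so the entire estate passes to Jolanta's descendants per capita at each generation.
No one at generation 1 (Tadeusz, Kazimierz) is living; moving to the next generation.
At generation 2 (Agnieszka, Bogdan, Stanislawa, Mieczyslaw, Radoslaw, Ireneusz) there are 6 shares of (1)/6 = 1/6 each.
Living: Agnieszka, Bogdan, Stanislawa, Mieczyslaw, Radoslaw, and Ireneusz — each takes 1/6.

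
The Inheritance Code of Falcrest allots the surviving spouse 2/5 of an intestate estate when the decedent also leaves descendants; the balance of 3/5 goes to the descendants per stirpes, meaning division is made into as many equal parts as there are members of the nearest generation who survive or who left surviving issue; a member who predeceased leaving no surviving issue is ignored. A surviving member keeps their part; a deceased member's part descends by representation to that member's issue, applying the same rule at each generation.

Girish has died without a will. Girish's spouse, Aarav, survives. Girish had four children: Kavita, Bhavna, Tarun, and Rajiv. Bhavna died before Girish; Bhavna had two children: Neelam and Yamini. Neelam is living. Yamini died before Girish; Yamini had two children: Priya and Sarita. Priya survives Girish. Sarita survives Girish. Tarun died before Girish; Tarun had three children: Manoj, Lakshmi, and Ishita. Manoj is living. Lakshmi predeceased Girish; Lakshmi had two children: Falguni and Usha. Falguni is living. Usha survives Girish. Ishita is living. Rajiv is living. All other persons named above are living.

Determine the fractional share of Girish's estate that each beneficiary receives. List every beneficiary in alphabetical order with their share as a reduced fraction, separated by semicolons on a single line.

Aarav, as surviving spouse, takes 2/5.
The remaining 3/5 passes to Girish's descendants per stirpes.
The 3/5 is divided into 4 equal shares of 3/20 among Kavita, Bhavna, Tarun, Rajiv.
Kavita is living and takes 3/20.
Bhavna predeceased; the 3/20 allotted to Bhavna's branch passes to Bhavna's issue by representation.
The 3/20 is divided into 2 equal shares of 3/40 among Neelam, Yamini.
Neelam is living and takes 3/40.
Yamini predeceased; the 3/40 allotted to Yamini's branch passes to Yamini's issue by representation.
The 3/40 is divided into 2 equal shares of 3/80 among Priya, Sarita.
Priya is living and takes 3/80.
Sarita is living and takes 3/80.
Tarun predeceased; the 3/20 allotted to Tarun's branch passes to Tarun's issue by representation.
The 3/20 is divided into 3 equal shares of 1/20 among Manoj, Lakshmi, Ishita.
Manoj is living and takes 1/20.
Lakshmi predeceased; the 1/20 allotted to Lakshmi's branch passes to Lakshmi's issue by representation.
The 1/20 is divided into 2 equal shares of 1/40 among Falguni, Usha.
Falguni is living and takes 1/40.
Usha is living and takes 1/40.
Ishita is living and takes 1/20.
Rajiv is living and takes 3/20.

Aarav 2/5; Falguni 1/40; Ishita 1/20; Kavita 3/20; Manoj 1/20; Neelam 3/40; Priya 3/80; Rajiv 3/20; Sarita 3/80; Usha 1/40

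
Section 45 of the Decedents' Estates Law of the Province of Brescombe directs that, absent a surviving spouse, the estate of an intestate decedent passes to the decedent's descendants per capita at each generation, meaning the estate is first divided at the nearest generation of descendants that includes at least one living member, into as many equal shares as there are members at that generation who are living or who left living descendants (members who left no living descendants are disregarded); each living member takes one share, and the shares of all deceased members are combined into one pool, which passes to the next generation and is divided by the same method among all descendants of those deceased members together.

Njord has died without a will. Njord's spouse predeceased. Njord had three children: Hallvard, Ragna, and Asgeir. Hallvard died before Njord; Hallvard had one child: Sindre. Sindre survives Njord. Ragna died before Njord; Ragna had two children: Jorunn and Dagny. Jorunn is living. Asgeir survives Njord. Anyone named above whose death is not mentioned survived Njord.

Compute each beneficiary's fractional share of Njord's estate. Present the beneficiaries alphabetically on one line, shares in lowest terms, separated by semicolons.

Asgeir 1/3; Dagny 2/9; Jorunn 2/9; Sindre 2/9

There is no surviving spouse, so the entire estate passes to Njord's descendants per capita at each generation.
At generation 1 (Hallvard, Ragna, Asgeir) there are 3 shares of (1)/3 = 1/3 each.
Living: Asgeir — each takes 1/3.
Deceased: Hallvard and Ragna. Their combined 2/3 is pooled and carried to generation 2.
At generation 2 (Sindre, Jorunn, Dagny) there are 3 shares of (2/3)/3 = 2/9 each.
Living: Sindre, Jorunn, and Dagny — each takes 2/9.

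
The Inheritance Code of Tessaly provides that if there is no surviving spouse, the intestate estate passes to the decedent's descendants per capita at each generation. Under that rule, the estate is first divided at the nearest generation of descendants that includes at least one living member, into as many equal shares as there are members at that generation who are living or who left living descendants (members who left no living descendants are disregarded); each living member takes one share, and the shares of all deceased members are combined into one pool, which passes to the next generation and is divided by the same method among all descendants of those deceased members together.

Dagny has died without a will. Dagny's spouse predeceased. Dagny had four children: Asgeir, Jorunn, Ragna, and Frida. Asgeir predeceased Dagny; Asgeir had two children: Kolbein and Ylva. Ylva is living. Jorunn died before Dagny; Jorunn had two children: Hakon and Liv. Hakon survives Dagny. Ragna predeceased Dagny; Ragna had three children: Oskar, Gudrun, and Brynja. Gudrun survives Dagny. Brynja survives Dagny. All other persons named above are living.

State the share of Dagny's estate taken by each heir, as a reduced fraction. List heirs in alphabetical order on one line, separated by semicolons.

Brynja 3/28; Frida 1/4; Gudrun 3/28; Hakon 3/28; Kolbein 3/28; Liv 3/28; Oskar 3/28; Ylva 3/28

There is no surviving spouse, so the entire estate passes to Dagny's descendants per capita at each generation.
At generation 1 (Asgeir, Jorunn, Ragna, Frida) there are 4 shares of (1)/4 = 1/4 each.
Living: Frida — each takes 1/4.
Deceased: Asgeir, Jorunn, and Ragna. Their combined 3/4 is pooled and carried to generation 2.
At generation 2 (Kolbein, Ylva, Hakon, Liv, Oskar, Gudrun, Brynja) there are 7 shares of (3/4)/7 = 3/28 each.
Living: Kolbein, Ylva, Hakon, Liv, Oskar, Gudrun, and Brynja — each takes 3/28.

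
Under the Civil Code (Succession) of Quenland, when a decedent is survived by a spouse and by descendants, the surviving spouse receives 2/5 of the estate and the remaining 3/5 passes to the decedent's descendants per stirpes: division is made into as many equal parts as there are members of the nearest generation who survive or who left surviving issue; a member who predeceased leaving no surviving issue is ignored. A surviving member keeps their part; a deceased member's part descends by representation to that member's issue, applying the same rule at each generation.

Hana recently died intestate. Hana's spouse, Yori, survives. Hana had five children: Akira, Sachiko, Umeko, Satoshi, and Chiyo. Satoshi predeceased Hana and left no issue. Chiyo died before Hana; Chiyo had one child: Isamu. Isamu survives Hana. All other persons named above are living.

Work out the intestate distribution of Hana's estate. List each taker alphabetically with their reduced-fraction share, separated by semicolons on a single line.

Yori, as surviving spouse, takes 2/5.
The remaining 3/5 passes to Hana's descendants per stirpes.
Satoshi left no surviving issue, so that branch lapses and is disregarded.
The 3/5 is divided into 4 equal shares of 3/20 among Akira, Sachiko, Umeko, Chiyo.
Akira is living and takes 3/20.
Sachiko is living and takes 3/20.
Umeko is living and takes 3/20.
Chiyo predeceased; the 3/20 allotted to Chiyo's branch passes to Chiyo's issue by representation.
Isamu is the sole taker at this level and receives the full 3/20.

Akira 3/20; Isamu 3/20; Sachiko 3/20; Umeko 3/20; Yori 2/5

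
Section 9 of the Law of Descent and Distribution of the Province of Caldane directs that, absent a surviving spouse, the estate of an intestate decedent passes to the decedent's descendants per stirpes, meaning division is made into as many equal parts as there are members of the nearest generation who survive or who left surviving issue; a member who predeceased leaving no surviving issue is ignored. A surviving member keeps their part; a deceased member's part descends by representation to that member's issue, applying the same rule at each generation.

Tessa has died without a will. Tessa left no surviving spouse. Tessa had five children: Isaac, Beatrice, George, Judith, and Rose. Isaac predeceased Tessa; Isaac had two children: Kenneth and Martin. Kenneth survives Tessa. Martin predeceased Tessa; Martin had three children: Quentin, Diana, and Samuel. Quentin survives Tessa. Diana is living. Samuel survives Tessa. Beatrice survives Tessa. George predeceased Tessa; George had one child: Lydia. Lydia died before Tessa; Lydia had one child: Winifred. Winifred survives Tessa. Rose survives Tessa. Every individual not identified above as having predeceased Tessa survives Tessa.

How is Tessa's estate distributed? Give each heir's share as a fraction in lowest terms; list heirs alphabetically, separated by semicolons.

Beatrice 1/5; Diana 1/30; Judith 1/5; Kenneth 1/10; Quentin 1/30; Rose 1/5; Samuel 1/30; Winifred 1/5

There is no surviving spouse, so the entire estate passes to Tessa's descendants per stirpes.
The estate is divided into 5 equal shares of 1/5 among Isaac, Beatrice, George, Judith, Rose.
Isaac predeceased; the 1/5 allotted to Isaac's branch passes to Isaac's issue by representation.
The 1/5 is divided into 2 equal shares of 1/10 among Kenneth, Martin.
Kenneth is living and takes 1/10.
Martin predeceased; the 1/10 allotted to Martin's branch passes to Martin's issue by representation.
The 1/10 is divided into 3 equal shares of 1/30 among Quentin, Diana, Samuel.
Quentin is living and takes 1/30.
Diana is living and takes 1/30.
Samuel is living and takes 1/30.
Beatrice is living and takes 1/5.
George predeceased; the 1/5 allotted to George's branch passes to George's issue by representation.
Lydia's line is the sole branch at this level, so the full 1/5 passes to Lydia's issue by representation.
Winifred is the sole taker at this level and receives the full 1/5.
Judith is living and takes 1/5.
Rose is living and takes 1/5.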